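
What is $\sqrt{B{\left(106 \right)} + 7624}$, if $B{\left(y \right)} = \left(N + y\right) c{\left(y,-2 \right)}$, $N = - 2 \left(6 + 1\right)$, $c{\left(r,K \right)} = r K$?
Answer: $6 i \sqrt{330} \approx 109.0 i$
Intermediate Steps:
$c{\left(r,K \right)} = K r$
$N = -14$ ($N = \left(-2\right) 7 = -14$)
$B{\left(y \right)} = - 2 y \left(-14 + y\right)$ ($B{\left(y \right)} = \left(-14 + y\right) \left(- 2 y\right) = - 2 y \left(-14 + y\right)$)
$\sqrt{B{\left(106 \right)} + 7624} = \sqrt{2 \cdot 106 \left(14 - 106\right) + 7624} = \sqrt{2 \cdot 106 \left(-92\right) + 7624} = \sqrt{-19504 + 7624} = \sqrt{-11880} = 6 i \sqrt{330}$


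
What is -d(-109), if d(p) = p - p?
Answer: 0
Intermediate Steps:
d(p) = 0
-d(-109) = -1*0 = 0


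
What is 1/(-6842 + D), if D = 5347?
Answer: -1/1495 ≈ -0.00066890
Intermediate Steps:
1/(-6842 + D) = 1/(-6842 + 5347) = 1/(-1495) = -1/1495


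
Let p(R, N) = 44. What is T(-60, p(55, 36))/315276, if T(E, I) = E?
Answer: -5/26273 ≈ -0.00019031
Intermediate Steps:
T(-60, p(55, 36))/315276 = -60/315276 = -60*1/315276 = -5/26273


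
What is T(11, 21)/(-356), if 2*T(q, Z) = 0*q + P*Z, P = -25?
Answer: 525/712 ≈ 0.73736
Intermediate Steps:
T(q, Z) = -25*Z/2 (T(q, Z) = (0*q - 25*Z)/2 = (0 - 25*Z)/2 = (-25*Z)/2 = -25*Z/2)
T(11, 21)/(-356) = -25/2*21/(-356) = -525/2*(-1/356) = 525/712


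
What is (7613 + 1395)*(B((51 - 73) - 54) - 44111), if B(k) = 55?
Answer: -396856448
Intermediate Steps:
(7613 + 1395)*(B((51 - 73) - 54) - 44111) = (7613 + 1395)*(55 - 44111) = 9008*(-44056) = -396856448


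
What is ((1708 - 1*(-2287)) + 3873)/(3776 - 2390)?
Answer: 562/99 ≈ 5.6768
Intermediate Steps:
((1708 - 1*(-2287)) + 3873)/(3776 - 2390) = ((1708 + 2287) + 3873)/1386 = (3995 + 3873)*(1/1386) = 7868*(1/1386) = 562/99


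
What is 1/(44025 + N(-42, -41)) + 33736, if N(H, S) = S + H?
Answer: 1482427313/43942 ≈ 33736.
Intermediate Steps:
N(H, S) = H + S
1/(44025 + N(-42, -41)) + 33736 = 1/(44025 + (-42 - 41)) + 33736 = 1/(44025 - 83) + 33736 = 1/43942 + 33736 = 1482427313/43942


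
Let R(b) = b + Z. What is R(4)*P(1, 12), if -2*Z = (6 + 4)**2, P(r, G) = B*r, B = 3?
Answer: -138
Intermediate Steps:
P(r, G) = 3*r
Z = -50 (Z = -(6 + 4)**2/2 = -1/2*10**2 = -1/2*100 = -50)
R(b) = -50 + b (R(b) = b - 50 = -50 + b)
R(4)*P(1, 12) = (-50 + 4)*(3*1) = -46*3 = -138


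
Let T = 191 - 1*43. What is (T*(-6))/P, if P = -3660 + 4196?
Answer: -111/67 ≈ -1.6567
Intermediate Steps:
T = 148 (T = 191 - 43 = 148)
P = 536
(T*(-6))/P = (148*(-6))/536 = -888*1/536 = -111/67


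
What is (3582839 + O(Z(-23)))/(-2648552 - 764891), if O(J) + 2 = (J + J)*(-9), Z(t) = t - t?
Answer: -3582837/3413443 ≈ -1.0496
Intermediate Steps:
Z(t) = 0
O(J) = -2 - 18*J (O(J) = -2 + (J + J)*(-9) = -2 + (2*J)*(-9) = -2 - 18*J)
(3582839 + O(Z(-23)))/(-2648552 - 764891) = (3582839 + (-2 - 18*0))/(-2648552 - 764891) = (3582839 + (-2 + 0))/(-3413443) = (3582839 - 2)*(-1/3413443) = 3582837*(-1/3413443) = -3582837/3413443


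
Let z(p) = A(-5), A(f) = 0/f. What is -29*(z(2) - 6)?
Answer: 174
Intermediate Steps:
A(f) = 0
z(p) = 0
-29*(z(2) - 6) = -29*(0 - 6) = -29*(-6) = 174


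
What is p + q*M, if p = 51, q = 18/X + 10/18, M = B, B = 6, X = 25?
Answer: 4399/75 ≈ 58.653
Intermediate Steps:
M = 6
q = 287/225 (q = 18/25 + 10/18 = 18*(1/25) + 10*(1/18) = 18/25 + 5/9 = 287/225 ≈ 1.2756)
p + q*M = 51 + (287/225)*6 = 51 + 574/75 = 4399/75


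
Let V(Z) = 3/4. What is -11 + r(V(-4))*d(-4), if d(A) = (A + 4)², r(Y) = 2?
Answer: -11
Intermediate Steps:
V(Z) = ¾ (V(Z) = 3*(¼) = ¾)
d(A) = (4 + A)²
-11 + r(V(-4))*d(-4) = -11 + 2*(4 - 4)² = -11 + 2*0² = -11 + 2*0 = -11 + 0 = -11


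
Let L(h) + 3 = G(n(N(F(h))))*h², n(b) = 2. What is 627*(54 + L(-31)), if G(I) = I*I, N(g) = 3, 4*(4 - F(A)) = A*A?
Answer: 2442165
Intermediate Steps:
F(A) = 4 - A²/4 (F(A) = 4 - A*A/4 = 4 - A²/4)
G(I) = I²
L(h) = -3 + 4*h² (L(h) = -3 + 2²*h² = -3 + 4*h²)
627*(54 + L(-31)) = 627*(54 + (-3 + 4*(-31)²)) = 627*(54 + (-3 + 4*961)) = 627*(54 + (-3 + 3844)) = 627*(54 + 3841) = 627*3895 = 2442165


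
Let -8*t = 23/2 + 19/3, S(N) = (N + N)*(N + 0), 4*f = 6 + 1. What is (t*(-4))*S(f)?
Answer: 5243/96 ≈ 54.615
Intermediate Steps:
f = 7/4 (f = (6 + 1)/4 = (¼)*7 = 7/4 ≈ 1.7500)
S(N) = 2*N² (S(N) = (2*N)*N = 2*N²)
t = -107/48 (t = -(23/2 + 19/3)/8 = -⅛*107/6 = -107/48 ≈ -2.2292)
(t*(-4))*S(f) = (-107/48*(-4))*(2*(7/4)²) = 107*(2*(49/16))/12 = (107/12)*(49/8) = 5243/96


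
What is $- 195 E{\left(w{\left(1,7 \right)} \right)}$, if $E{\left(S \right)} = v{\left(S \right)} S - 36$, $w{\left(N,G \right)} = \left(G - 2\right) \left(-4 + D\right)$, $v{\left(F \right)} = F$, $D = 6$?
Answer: $-12480$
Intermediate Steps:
$w{\left(N,G \right)} = -4 + 2 G$ ($w{\left(N,G \right)} = \left(G - 2\right) \left(-4 + 6\right) = \left(-2 + G\right) 2 = -4 + 2 G$)
$E{\left(S \right)} = -36 + S^{2}$ ($E{\left(S \right)} = S S - 36 = S^{2} - 36 = -36 + S^{2}$)
$- 195 E{\left(w{\left(1,7 \right)} \right)} = - 195 \left(-36 + \left(-4 + 2 \cdot 7\right)^{2}\right) = - 195 \left(-36 + \left(-4 + 14\right)^{2}\right) = - 195 \left(-36 + 10^{2}\right) = - 195 \left(-36 + 100\right) = \left(-195\right) 64 = -12480$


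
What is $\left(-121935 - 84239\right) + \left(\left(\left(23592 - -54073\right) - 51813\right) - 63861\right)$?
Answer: $-244183$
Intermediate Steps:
$\left(-121935 - 84239\right) + \left(\left(\left(23592 - -54073\right) - 51813\right) - 63861\right) = -206174 + \left(\left(\left(23592 + 54073\right) - 51813\right) - 63861\right) = -206174 + \left(\left(77665 - 51813\right) - 63861\right) = -206174 + \left(25852 - 63861\right) = -206174 - 38009 = -244183$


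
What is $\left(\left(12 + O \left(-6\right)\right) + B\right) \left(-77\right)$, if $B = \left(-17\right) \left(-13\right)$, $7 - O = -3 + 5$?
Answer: $-15631$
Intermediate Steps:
$O = 5$ ($O = 7 - \left(-3 + 5\right) = 7 - 2 = 5$)
$B = 221$
$\left(\left(12 + O \left(-6\right)\right) + B\right) \left(-77\right) = \left(\left(12 + 5 \left(-6\right)\right) + 221\right) \left(-77\right) = \left(\left(12 - 30\right) + 221\right) \left(-77\right) = \left(-18 + 221\right) \left(-77\right) = 203 \left(-77\right) = -15631$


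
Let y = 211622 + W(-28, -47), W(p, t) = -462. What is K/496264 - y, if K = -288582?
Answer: -52395697411/248132 ≈ -2.1116e+5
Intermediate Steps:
y = 211160 (y = 211622 - 462 = 211160)
K/496264 - y = -288582/496264 - 1*211160 = -288582*1/496264 - 211160 = -144291/248132 - 211160 = -52395697411/248132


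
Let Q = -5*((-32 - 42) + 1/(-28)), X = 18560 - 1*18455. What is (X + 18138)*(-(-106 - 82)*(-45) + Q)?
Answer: -4132313145/28 ≈ -1.4758e+8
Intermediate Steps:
X = 105 (X = 18560 - 18455 = 105)
Q = 10365/28 (Q = -5*(-74 - 1/28) = -5*(-2073/28) = 10365/28 ≈ 370.18)
(X + 18138)*(-(-106 - 82)*(-45) + Q) = (105 + 18138)*(-(-106 - 82)*(-45) + 10365/28) = 18243*(-(-188)*(-45) + 10365/28) = 18243*(-1*8460 + 10365/28) = 18243*(-8460 + 10365/28) = 18243*(-226515/28) = -4132313145/28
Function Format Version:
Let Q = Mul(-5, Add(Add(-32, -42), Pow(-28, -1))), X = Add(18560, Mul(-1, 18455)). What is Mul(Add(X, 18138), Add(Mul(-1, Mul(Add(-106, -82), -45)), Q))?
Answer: Rational(-4132313145, 28) ≈ -1.4758e+8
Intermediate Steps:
X = 105 (X = Add(18560, -18455) = 105)
Q = Rational(10365, 28) (Q = Mul(-5, Add(-74, Rational(-1, 28))) = Mul(-5, Rational(-2073, 28)) = Rational(10365, 28) ≈ 370.18)
Mul(Add(X, 18138), Add(Mul(-1, Mul(Add(-106, -82), -45)), Q)) = Mul(Add(105, 18138), Add(Mul(-1, Mul(Add(-106, -82), -45)), Rational(10365, 28))) = Mul(18243, Add(Mul(-1, Mul(-188, -45)), Rational(10365, 28))) = Mul(18243, Add(Mul(-1, 8460), Rational(10365, 28))) = Mul(18243, Add(-8460, Rational(10365, 28))) = Mul(18243, Rational(-226515, 28)) = Rational(-4132313145, 28)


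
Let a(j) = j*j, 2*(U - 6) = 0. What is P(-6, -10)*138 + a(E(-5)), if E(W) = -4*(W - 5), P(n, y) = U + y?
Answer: 1048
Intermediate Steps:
U = 6 (U = 6 + (½)*0 = 6 + 0 = 6)
P(n, y) = 6 + y
E(W) = 20 - 4*W (E(W) = -4*(-5 + W) = 20 - 4*W)
a(j) = j²
P(-6, -10)*138 + a(E(-5)) = (6 - 10)*138 + (20 - 4*(-5))² = -4*138 + (20 + 20)² = -552 + 40² = -552 + 1600 = 1048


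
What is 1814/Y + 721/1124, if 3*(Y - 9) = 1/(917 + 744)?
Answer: 1274044187/6301144 ≈ 202.19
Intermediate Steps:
Y = 44848/4983 (Y = 9 + 1/(3*(917 + 744)) = 9 + (1/3)/1661 = 9 + (1/3)*(1/1661) = 9 + 1/4983 = 44848/4983 ≈ 9.0002)
1814/Y + 721/1124 = 1814/(44848/4983) + 721/1124 = 1814*(4983/44848) + 721*(1/1124) = 4519581/22424 + 721/1124 = 1274044187/6301144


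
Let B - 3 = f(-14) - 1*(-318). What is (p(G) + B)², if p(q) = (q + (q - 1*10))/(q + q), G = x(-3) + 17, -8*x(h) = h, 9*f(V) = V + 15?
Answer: 162087565201/1565001 ≈ 1.0357e+5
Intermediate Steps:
f(V) = 5/3 + V/9 (f(V) = (V + 15)/9 = (15 + V)/9 = 5/3 + V/9)
x(h) = -h/8
G = 139/8 (G = -⅛*(-3) + 17 = 3/8 + 17 = 139/8 ≈ 17.375)
p(q) = (-10 + 2*q)/(2*q) (p(q) = (q + (q - 10))/((2*q)) = (q + (-10 + q))*(1/(2*q)) = (-10 + 2*q)*(1/(2*q)) = (-10 + 2*q)/(2*q))
B = 2890/9 (B = 3 + ((5/3 + (⅑)*(-14)) - 1*(-318)) = 3 + ((5/3 - 14/9) + 318) = 3 + (⅑ + 318) = 3 + 2863/9 = 2890/9 ≈ 321.11)
(p(G) + B)² = ((-5 + 139/8)/(139/8) + 2890/9)² = ((8/139)*(99/8) + 2890/9)² = (99/139 + 2890/9)² = (402601/1251)² = 162087565201/1565001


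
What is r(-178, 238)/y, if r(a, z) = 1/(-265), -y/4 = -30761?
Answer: -1/32606660 ≈ -3.0669e-8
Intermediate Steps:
y = 123044 (y = -4*(-30761) = 123044)
r(a, z) = -1/265
r(-178, 238)/y = -1/265/123044 = -1/265*1/123044 = -1/32606660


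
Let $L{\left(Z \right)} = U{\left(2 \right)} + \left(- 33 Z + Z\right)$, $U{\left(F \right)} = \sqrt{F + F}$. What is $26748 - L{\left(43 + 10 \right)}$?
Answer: $28442$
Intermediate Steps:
$U{\left(F \right)} = \sqrt{2} \sqrt{F}$ ($U{\left(F \right)} = \sqrt{2 F} = \sqrt{2} \sqrt{F}$)
$L{\left(Z \right)} = 2 - 32 Z$ ($L{\left(Z \right)} = \sqrt{2} \sqrt{2} + \left(- 33 Z + Z\right) = 2 - 32 Z$)
$26748 - L{\left(43 + 10 \right)} = 26748 - \left(2 - 32 \left(43 + 10\right)\right) = 26748 - \left(2 - 1696\right) = 26748 - -1694 = 26748 + 1694 = 28442$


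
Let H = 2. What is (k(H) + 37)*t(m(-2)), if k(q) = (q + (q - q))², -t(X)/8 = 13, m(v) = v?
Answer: -4264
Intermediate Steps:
t(X) = -104 (t(X) = -8*13 = -104)
k(q) = q² (k(q) = (q + 0)² = q²)
(k(H) + 37)*t(m(-2)) = (2² + 37)*(-104) = (4 + 37)*(-104) = 41*(-104) = -4264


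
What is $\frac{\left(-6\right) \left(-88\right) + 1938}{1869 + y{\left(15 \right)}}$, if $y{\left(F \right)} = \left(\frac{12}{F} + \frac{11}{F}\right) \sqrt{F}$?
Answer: $\frac{34567155}{26198443} - \frac{28359 \sqrt{15}}{26198443} \approx 1.3152$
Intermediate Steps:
$y{\left(F \right)} = \frac{23}{\sqrt{F}}$ ($y{\left(F \right)} = \frac{23}{F} \sqrt{F} = \frac{23}{\sqrt{F}}$)
$\frac{\left(-6\right) \left(-88\right) + 1938}{1869 + y{\left(15 \right)}} = \frac{\left(-6\right) \left(-88\right) + 1938}{1869 + \frac{23}{\sqrt{15}}} = \frac{528 + 1938}{1869 + 23 \frac{\sqrt{15}}{15}} = \frac{2466}{1869 + \frac{23 \sqrt{15}}{15}}$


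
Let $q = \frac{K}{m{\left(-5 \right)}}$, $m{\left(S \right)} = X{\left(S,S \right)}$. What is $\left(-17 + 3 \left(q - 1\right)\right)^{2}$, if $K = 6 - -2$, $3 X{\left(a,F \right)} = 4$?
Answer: $4$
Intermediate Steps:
$X{\left(a,F \right)} = \frac{4}{3}$ ($X{\left(a,F \right)} = \frac{1}{3} \cdot 4 = \frac{4}{3}$)
$K = 8$ ($K = 6 + 2 = 8$)
$m{\left(S \right)} = \frac{4}{3}$
$q = 6$ ($q = \frac{8}{\frac{4}{3}} = 8 \cdot \frac{3}{4} = 6$)
$\left(-17 + 3 \left(q - 1\right)\right)^{2} = \left(-17 + 3 \left(6 - 1\right)\right)^{2} = \left(-17 + 3 \cdot 5\right)^{2} = \left(-17 + 15\right)^{2} = \left(-2\right)^{2} = 4$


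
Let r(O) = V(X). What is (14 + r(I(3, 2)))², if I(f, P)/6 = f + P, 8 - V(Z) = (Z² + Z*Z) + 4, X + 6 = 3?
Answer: 0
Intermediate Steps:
X = -3 (X = -6 + 3 = -3)
V(Z) = 4 - 2*Z² (V(Z) = 8 - ((Z² + Z*Z) + 4) = 8 - ((Z² + Z²) + 4) = 8 - (2*Z² + 4) = 8 - (4 + 2*Z²) = 8 + (-4 - 2*Z²) = 4 - 2*Z²)
I(f, P) = 6*P + 6*f (I(f, P) = 6*(f + P) = 6*(P + f) = 6*P + 6*f)
r(O) = -14 (r(O) = 4 - 2*(-3)² = 4 - 2*9 = 4 - 18 = -14)
(14 + r(I(3, 2)))² = (14 - 14)² = 0² = 0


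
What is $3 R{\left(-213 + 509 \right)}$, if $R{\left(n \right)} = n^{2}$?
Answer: $262848$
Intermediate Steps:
$3 R{\left(-213 + 509 \right)} = 3 \left(-213 + 509\right)^{2} = 3 \cdot 296^{2} = 3 \cdot 87616 = 262848$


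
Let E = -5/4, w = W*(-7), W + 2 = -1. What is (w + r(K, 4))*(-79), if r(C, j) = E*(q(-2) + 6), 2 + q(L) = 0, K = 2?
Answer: -1264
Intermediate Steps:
W = -3 (W = -2 - 1 = -3)
q(L) = -2 (q(L) = -2 + 0 = -2)
w = 21 (w = -3*(-7) = 21)
E = -5/4 (E = -5*¼ = -5/4 ≈ -1.2500)
r(C, j) = -5 (r(C, j) = -5*(-2 + 6)/4 = -5/4*4 = -5)
(w + r(K, 4))*(-79) = (21 - 5)*(-79) = 16*(-79) = -1264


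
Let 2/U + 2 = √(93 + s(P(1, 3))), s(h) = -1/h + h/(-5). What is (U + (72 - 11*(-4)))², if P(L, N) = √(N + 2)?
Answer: 4*(-25820 + 116*√5 - √5*√(465 - 2*√5))²/(-445 + 2*√5)² ≈ 13517.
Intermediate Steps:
P(L, N) = √(2 + N)
s(h) = -1/h - h/5 (s(h) = -1/h + h*(-⅕) = -1/h - h/5)
U = 2/(-2 + √(93 - 2*√5/5)) (U = 2/(-2 + √(93 + (-1/(√(2 + 3)) - √(2 + 3)/5))) = 2/(-2 + √(93 + (-1/(√5) - √5/5))) = 2/(-2 + √(93 + (-√5/5 - √5/5))) = 2/(-2 + √(93 - 2*√5/5)) ≈ 0.26326)
(U + (72 - 11*(-4)))² = ((1780/39601 + 8*√5/39601 + 178*√(2325 - 10*√5)/39601 + 4*√5*√(2325 - 10*√5)/198005) + (72 - 11*(-4)))² = ((1780/39601 + 8*√5/39601 + 178*√(2325 - 10*√5)/39601 + 4*√5*√(2325 - 10*√5)/198005) + (72 + 44))² = ((1780/39601 + 8*√5/39601 + 178*√(2325 - 10*√5)/39601 + 4*√5*√(2325 - 10*√5)/198005) + 116)² = (4595496/39601 + 8*√5/39601 + 178*√(2325 - 10*√5)/39601 + 4*√5*√(2325 - 10*√5)/198005)²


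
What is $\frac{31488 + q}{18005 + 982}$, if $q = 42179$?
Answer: $\frac{73667}{18987} \approx 3.8799$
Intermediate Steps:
$\frac{31488 + q}{18005 + 982} = \frac{31488 + 42179}{18005 + 982} = \frac{73667}{18987}$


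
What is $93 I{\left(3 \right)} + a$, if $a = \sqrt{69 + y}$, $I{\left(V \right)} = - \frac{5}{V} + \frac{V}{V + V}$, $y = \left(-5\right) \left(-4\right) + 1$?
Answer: $- \frac{217}{2} + 3 \sqrt{10} \approx -99.013$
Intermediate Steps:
$y = 21$ ($y = 20 + 1 = 21$)
$I{\left(V \right)} = \frac{1}{2} - \frac{5}{V}$ ($I{\left(V \right)} = - \frac{5}{V} + \frac{V}{2 V} = - \frac{5}{V} + V \frac{1}{2 V} = - \frac{5}{V} + \frac{1}{2} = \frac{1}{2} - \frac{5}{V}$)
$a = 3 \sqrt{10}$ ($a = \sqrt{69 + 21} = \sqrt{90} = 3 \sqrt{10} \approx 9.4868$)
$93 I{\left(3 \right)} + a = 93 \frac{-10 + 3}{2 \cdot 3} + 3 \sqrt{10} = 93 \cdot \frac{1}{2} \cdot \frac{1}{3} \left(-7\right) + 3 \sqrt{10} = 93 \left(- \frac{7}{6}\right) + 3 \sqrt{10} = - \frac{217}{2} + 3 \sqrt{10}$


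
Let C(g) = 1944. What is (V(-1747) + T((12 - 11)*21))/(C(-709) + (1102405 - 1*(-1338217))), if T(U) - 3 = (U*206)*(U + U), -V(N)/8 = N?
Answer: 27953/348938 ≈ 0.080109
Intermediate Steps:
V(N) = -8*N
T(U) = 3 + 412*U**2 (T(U) = 3 + (U*206)*(U + U) = 3 + (206*U)*(2*U) = 3 + 412*U**2)
(V(-1747) + T((12 - 11)*21))/(C(-709) + (1102405 - 1*(-1338217))) = (-8*(-1747) + (3 + 412*((12 - 11)*21)**2))/(1944 + (1102405 - 1*(-1338217))) = (13976 + (3 + 412*(1*21)**2))/(1944 + (1102405 + 1338217)) = (13976 + (3 + 412*21**2))/(1944 + 2440622) = (13976 + (3 + 412*441))/2442566 = (13976 + (3 + 181692))*(1/2442566) = (13976 + 181695)*(1/2442566) = 195671*(1/2442566) = 27953/348938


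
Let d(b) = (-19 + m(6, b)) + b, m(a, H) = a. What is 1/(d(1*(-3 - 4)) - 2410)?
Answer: -1/2430 ≈ -0.00041152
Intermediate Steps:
d(b) = -13 + b (d(b) = (-19 + 6) + b = -13 + b)
1/(d(1*(-3 - 4)) - 2410) = 1/((-13 + 1*(-3 - 4)) - 2410) = 1/((-13 + 1*(-7)) - 2410) = 1/((-13 - 7) - 2410) = 1/(-20 - 2410) = 1/(-2430) = -1/2430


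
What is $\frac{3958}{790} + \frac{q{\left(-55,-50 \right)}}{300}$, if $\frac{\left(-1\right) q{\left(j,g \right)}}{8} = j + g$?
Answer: $\frac{617}{79} \approx 7.8101$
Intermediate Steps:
$q{\left(j,g \right)} = - 8 g - 8 j$ ($q{\left(j,g \right)} = - 8 \left(j + g\right) = - 8 \left(g + j\right) = - 8 g - 8 j$)
$\frac{3958}{790} + \frac{q{\left(-55,-50 \right)}}{300} = \frac{3958}{790} + \frac{\left(-8\right) \left(-50\right) - -440}{300} = 3958 \cdot \frac{1}{790} + \left(400 + 440\right) \frac{1}{300} = \frac{1979}{395} + 840 \cdot \frac{1}{300} = \frac{1979}{395} + \frac{14}{5} = \frac{617}{79}$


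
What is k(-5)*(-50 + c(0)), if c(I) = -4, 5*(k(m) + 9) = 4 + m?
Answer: 2484/5 ≈ 496.80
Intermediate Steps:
k(m) = -41/5 + m/5 (k(m) = -9 + (4 + m)/5 = -9 + (⅘ + m/5) = -41/5 + m/5)
k(-5)*(-50 + c(0)) = (-41/5 + (⅕)*(-5))*(-50 - 4) = (-41/5 - 1)*(-54) = -46/5*(-54) = 2484/5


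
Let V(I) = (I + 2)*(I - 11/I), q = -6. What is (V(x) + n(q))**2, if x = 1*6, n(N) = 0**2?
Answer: 10000/9 ≈ 1111.1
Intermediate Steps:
n(N) = 0
x = 6
V(I) = (2 + I)*(I - 11/I)
(V(x) + n(q))**2 = ((-11 + 6**2 - 22/6 + 2*6) + 0)**2 = ((-11 + 36 - 22*1/6 + 12) + 0)**2 = ((-11 + 36 - 11/3 + 12) + 0)**2 = (100/3 + 0)**2 = (100/3)**2 = 10000/9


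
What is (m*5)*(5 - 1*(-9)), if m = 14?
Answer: 980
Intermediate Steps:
(m*5)*(5 - 1*(-9)) = (14*5)*(5 - 1*(-9)) = 70*(5 + 9) = 70*14 = 980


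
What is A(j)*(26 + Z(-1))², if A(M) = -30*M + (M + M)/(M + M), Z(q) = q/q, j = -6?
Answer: 131949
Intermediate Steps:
Z(q) = 1
A(M) = 1 - 30*M (A(M) = -30*M + (2*M)/((2*M)) = -30*M + (2*M)*(1/(2*M)) = -30*M + 1 = 1 - 30*M)
A(j)*(26 + Z(-1))² = (1 - 30*(-6))*(26 + 1)² = (1 + 180)*27² = 181*729 = 131949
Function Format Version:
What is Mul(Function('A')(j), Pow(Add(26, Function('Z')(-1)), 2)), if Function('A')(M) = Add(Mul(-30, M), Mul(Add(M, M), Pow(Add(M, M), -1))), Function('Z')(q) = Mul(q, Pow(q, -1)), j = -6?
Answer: 131949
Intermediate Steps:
Function('Z')(q) = 1
Function('A')(M) = Add(1, Mul(-30, M)) (Function('A')(M) = Add(Mul(-30, M), Mul(Mul(2, M), Pow(Mul(2, M), -1))) = Add(Mul(-30, M), Mul(Mul(2, M), Mul(Rational(1, 2), Pow(M, -1)))) = Add(Mul(-30, M), 1) = Add(1, Mul(-30, M)))
Mul(Function('A')(j), Pow(Add(26, Function('Z')(-1)), 2)) = Mul(Add(1, Mul(-30, -6)), Pow(Add(26, 1), 2)) = Mul(Add(1, 180), Pow(27, 2)) = Mul(181, 729) = 131949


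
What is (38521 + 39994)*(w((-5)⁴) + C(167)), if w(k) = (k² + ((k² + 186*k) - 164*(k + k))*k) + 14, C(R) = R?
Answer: 14844256398715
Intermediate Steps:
w(k) = 14 + k² + k*(k² - 142*k) (w(k) = (k² + ((k² + 186*k) - 328*k)*k) + 14 = (k² + (k² - 142*k)*k) + 14 = (k² + k*(k² - 142*k)) + 14 = 14 + k² + k*(k² - 142*k))
(38521 + 39994)*(w((-5)⁴) + C(167)) = (38521 + 39994)*((14 + ((-5)⁴)³ - 141*((-5)⁴)²) + 167) = 78515*((14 + 625³ - 141*625²) + 167) = 78515*((14 + 244140625 - 141*390625) + 167) = 78515*((14 + 244140625 - 55078125) + 167) = 78515*(189062514 + 167) = 78515*189062681 = 14844256398715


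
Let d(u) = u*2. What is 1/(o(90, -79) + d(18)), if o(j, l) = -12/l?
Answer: 79/2856 ≈ 0.027661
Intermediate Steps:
d(u) = 2*u
1/(o(90, -79) + d(18)) = 1/(-12/(-79) + 2*18) = 1/(-12*(-1/79) + 36) = 1/(12/79 + 36) = 1/(2856/79) = 79/2856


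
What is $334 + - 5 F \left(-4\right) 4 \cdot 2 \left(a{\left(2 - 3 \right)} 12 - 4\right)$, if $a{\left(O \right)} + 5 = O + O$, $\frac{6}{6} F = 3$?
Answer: $-41906$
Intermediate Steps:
$F = 3$
$a{\left(O \right)} = -5 + 2 O$ ($a{\left(O \right)} = -5 + \left(O + O\right) = -5 + 2 O$)
$334 + - 5 F \left(-4\right) 4 \cdot 2 \left(a{\left(2 - 3 \right)} 12 - 4\right) = 334 + \left(-5\right) 3 \left(-4\right) 4 \cdot 2 \left(\left(-5 + 2 \left(2 - 3\right)\right) 12 - 4\right) = 334 + \left(-15\right) \left(-4\right) 4 \cdot 2 \left(\left(-5 + 2 \left(-1\right)\right) 12 - 4\right) = 334 + 60 \cdot 4 \cdot 2 \left(\left(-5 - 2\right) 12 - 4\right) = 334 + 240 \cdot 2 \left(\left(-7\right) 12 - 4\right) = 334 + 480 \left(-84 - 4\right) = 334 + 480 \left(-88\right) = 334 - 42240 = -41906$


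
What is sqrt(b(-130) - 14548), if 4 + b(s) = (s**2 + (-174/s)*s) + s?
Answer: 2*sqrt(511) ≈ 45.211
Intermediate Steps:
b(s) = -178 + s + s**2 (b(s) = -4 + ((s**2 + (-174/s)*s) + s) = -4 + ((s**2 - 174) + s) = -4 + ((-174 + s**2) + s) = -4 + (-174 + s + s**2) = -178 + s + s**2)
sqrt(b(-130) - 14548) = sqrt((-178 - 130 + (-130)**2) - 14548) = sqrt((-178 - 130 + 16900) - 14548) = sqrt(16592 - 14548) = sqrt(2044) = 2*sqrt(511)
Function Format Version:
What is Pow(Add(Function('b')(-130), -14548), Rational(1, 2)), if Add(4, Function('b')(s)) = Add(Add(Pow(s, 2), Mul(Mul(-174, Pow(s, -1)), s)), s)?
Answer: Mul(2, Pow(511, Rational(1, 2))) ≈ 45.211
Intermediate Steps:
Function('b')(s) = Add(-178, s, Pow(s, 2)) (Function('b')(s) = Add(-4, Add(Add(Pow(s, 2), Mul(Mul(-174, Pow(s, -1)), s)), s)) = Add(-4, Add(Add(Pow(s, 2), -174), s)) = Add(-4, Add(Add(-174, Pow(s, 2)), s)) = Add(-4, Add(-174, s, Pow(s, 2))) = Add(-178, s, Pow(s, 2)))
Pow(Add(Function('b')(-130), -14548), Rational(1, 2)) = Pow(Add(Add(-178, -130, Pow(-130, 2)), -14548), Rational(1, 2)) = Pow(Add(Add(-178, -130, 16900), -14548), Rational(1, 2)) = Pow(Add(16592, -14548), Rational(1, 2)) = Pow(2044, Rational(1, 2)) = Mul(2, Pow(511, Rational(1, 2)))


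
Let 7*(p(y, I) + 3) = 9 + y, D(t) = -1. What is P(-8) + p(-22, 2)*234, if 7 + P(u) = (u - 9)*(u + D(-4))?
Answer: -6934/7 ≈ -990.57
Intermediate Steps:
P(u) = -7 + (-1 + u)*(-9 + u) (P(u) = -7 + (u - 9)*(u - 1) = -7 + (-9 + u)*(-1 + u) = -7 + (-1 + u)*(-9 + u))
p(y, I) = -12/7 + y/7 (p(y, I) = -3 + (9 + y)/7 = -3 + (9/7 + y/7) = -12/7 + y/7)
P(-8) + p(-22, 2)*234 = (2 + (-8)² - 10*(-8)) + (-12/7 + (⅐)*(-22))*234 = (2 + 64 + 80) + (-12/7 - 22/7)*234 = 146 - 34/7*234 = 146 - 7956/7 = -6934/7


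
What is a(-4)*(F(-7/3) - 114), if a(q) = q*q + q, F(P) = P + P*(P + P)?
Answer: -3796/3 ≈ -1265.3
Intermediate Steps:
F(P) = P + 2*P² (F(P) = P + P*(2*P) = P + 2*P²)
a(q) = q + q² (a(q) = q² + q = q + q²)
a(-4)*(F(-7/3) - 114) = (-4*(1 - 4))*((-7/3)*(1 + 2*(-7/3)) - 114) = (-4*(-3))*((-7*⅓)*(1 + 2*(-7*⅓)) - 114) = 12*(-7*(1 + 2*(-7/3))/3 - 114) = 12*(-7*(1 - 14/3)/3 - 114) = 12*(-7/3*(-11/3) - 114) = 12*(77/9 - 114) = 12*(-949/9) = -3796/3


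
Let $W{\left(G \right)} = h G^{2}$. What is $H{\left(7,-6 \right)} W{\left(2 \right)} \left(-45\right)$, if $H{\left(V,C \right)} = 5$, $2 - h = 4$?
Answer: $1800$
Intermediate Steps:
$h = -2$ ($h = 2 - 4 = -2$)
$W{\left(G \right)} = - 2 G^{2}$
$H{\left(7,-6 \right)} W{\left(2 \right)} \left(-45\right) = 5 \left(- 2 \cdot 2^{2}\right) \left(-45\right) = 5 \left(\left(-2\right) 4\right) \left(-45\right) = 5 \left(-8\right) \left(-45\right) = \left(-40\right) \left(-45\right) = 1800$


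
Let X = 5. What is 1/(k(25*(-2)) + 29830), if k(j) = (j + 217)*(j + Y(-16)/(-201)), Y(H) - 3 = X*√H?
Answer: 867712779/18636318842041 + 671340*I/18636318842041 ≈ 4.656e-5 + 3.6023e-8*I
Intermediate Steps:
Y(H) = 3 + 5*√H
k(j) = (217 + j)*(-1/67 + j - 20*I/201) (k(j) = (j + 217)*(j + (3 + 5*√(-16))/(-201)) = (217 + j)*(j + (3 + 5*(4*I))*(-1/201)) = (217 + j)*(j + (3 + 20*I)*(-1/201)) = (217 + j)*(j + (-1/67 - 20*I/201)) = (217 + j)*(-1/67 + j - 20*I/201))
1/(k(25*(-2)) + 29830) = 1/((-217/67 + (25*(-2))² - 4340*I/201 + (25*(-2))*(43614 - 20*I)/201) + 29830) = 1/((-217/67 + (-50)² - 4340*I/201 + (1/201)*(-50)*(43614 - 20*I)) + 29830) = 1/((-217/67 + 2500 - 4340*I/201 + (-726900/67 + 1000*I/201)) + 29830) = 1/((-559617/67 - 3340*I/201) + 29830) = 1/(1438993/67 - 3340*I/201) = 40401*(1438993/67 + 3340*I/201)/18636318842041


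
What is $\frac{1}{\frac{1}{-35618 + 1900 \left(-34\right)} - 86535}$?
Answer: $- \frac{100218}{8672364631} \approx -1.1556 \cdot 10^{-5}$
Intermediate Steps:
$\frac{1}{\frac{1}{-35618 + 1900 \left(-34\right)} - 86535} = \frac{1}{\frac{1}{-35618 - 64600} - 86535} = \frac{1}{\frac{1}{-100218} - 86535} = \frac{1}{- \frac{1}{100218} - 86535} = \frac{1}{- \frac{8672364631}{100218}} = - \frac{100218}{8672364631}$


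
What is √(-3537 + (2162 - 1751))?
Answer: I*√3126 ≈ 55.911*I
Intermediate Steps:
√(-3537 + (2162 - 1751)) = √(-3537 + 411) = √(-3126) = I*√3126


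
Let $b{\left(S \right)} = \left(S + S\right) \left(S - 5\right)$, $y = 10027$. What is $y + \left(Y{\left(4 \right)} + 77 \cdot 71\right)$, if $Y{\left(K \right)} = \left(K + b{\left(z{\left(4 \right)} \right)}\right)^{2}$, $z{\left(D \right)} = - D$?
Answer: $21270$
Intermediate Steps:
$b{\left(S \right)} = 2 S \left(-5 + S\right)$
$Y{\left(K \right)} = \left(72 + K\right)^{2}$ ($Y{\left(K \right)} = \left(K + 2 \left(\left(-1\right) 4\right) \left(-5 - 4\right)\right)^{2} = \left(K + 2 \left(-4\right) \left(-5 - 4\right)\right)^{2} = \left(K + 2 \left(-4\right) \left(-9\right)\right)^{2} = \left(K + 72\right)^{2} = \left(72 + K\right)^{2}$)
$y + \left(Y{\left(4 \right)} + 77 \cdot 71\right) = 10027 + \left(\left(72 + 4\right)^{2} + 77 \cdot 71\right) = 10027 + \left(76^{2} + 5467\right) = 10027 + \left(5776 + 5467\right) = 10027 + 11243 = 21270$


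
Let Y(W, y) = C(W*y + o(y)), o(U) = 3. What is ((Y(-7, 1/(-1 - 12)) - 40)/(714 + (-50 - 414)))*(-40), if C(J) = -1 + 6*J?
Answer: 1028/325 ≈ 3.1631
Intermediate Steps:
Y(W, y) = 17 + 6*W*y (Y(W, y) = -1 + 6*(W*y + 3) = -1 + 6*(3 + W*y) = -1 + (18 + 6*W*y) = 17 + 6*W*y)
((Y(-7, 1/(-1 - 12)) - 40)/(714 + (-50 - 414)))*(-40) = (((17 + 6*(-7)/(-1 - 12)) - 40)/(714 + (-50 - 414)))*(-40) = (((17 + 6*(-7)/(-13)) - 40)/(714 - 464))*(-40) = (((17 + 6*(-7)*(-1/13)) - 40)/250)*(-40) = (((17 + 42/13) - 40)*(1/250))*(-40) = ((263/13 - 40)*(1/250))*(-40) = -257/13*1/250*(-40) = -257/3250*(-40) = 1028/325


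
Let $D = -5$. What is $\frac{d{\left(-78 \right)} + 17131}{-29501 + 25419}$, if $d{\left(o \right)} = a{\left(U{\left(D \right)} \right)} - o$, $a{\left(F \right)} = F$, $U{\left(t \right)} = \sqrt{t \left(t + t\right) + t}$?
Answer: $- \frac{17209}{4082} - \frac{3 \sqrt{5}}{4082} \approx -4.2175$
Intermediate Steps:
$U{\left(t \right)} = \sqrt{t + 2 t^{2}}$ ($U{\left(t \right)} = \sqrt{t 2 t + t} = \sqrt{2 t^{2} + t} = \sqrt{t + 2 t^{2}}$)
$d{\left(o \right)} = - o + 3 \sqrt{5}$ ($d{\left(o \right)} = \sqrt{- 5 \left(1 + 2 \left(-5\right)\right)} - o = \sqrt{- 5 \left(1 - 10\right)} - o = \sqrt{\left(-5\right) \left(-9\right)} - o = \sqrt{45} - o = 3 \sqrt{5} - o = - o + 3 \sqrt{5}$)
$\frac{d{\left(-78 \right)} + 17131}{-29501 + 25419} = \frac{\left(\left(-1\right) \left(-78\right) + 3 \sqrt{5}\right) + 17131}{-29501 + 25419} = \frac{\left(78 + 3 \sqrt{5}\right) + 17131}{-4082} = \left(17209 + 3 \sqrt{5}\right) \left(- \frac{1}{4082}\right) = - \frac{17209}{4082} - \frac{3 \sqrt{5}}{4082}$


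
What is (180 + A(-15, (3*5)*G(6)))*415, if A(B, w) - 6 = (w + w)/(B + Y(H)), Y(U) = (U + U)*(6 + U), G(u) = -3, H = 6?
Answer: 3306720/43 ≈ 76901.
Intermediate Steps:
Y(U) = 2*U*(6 + U) (Y(U) = (2*U)*(6 + U) = 2*U*(6 + U))
A(B, w) = 6 + 2*w/(144 + B) (A(B, w) = 6 + (w + w)/(B + 2*6*(6 + 6)) = 6 + (2*w)/(B + 2*6*12) = 6 + (2*w)/(B + 144) = 6 + (2*w)/(144 + B) = 6 + 2*w/(144 + B))
(180 + A(-15, (3*5)*G(6)))*415 = (180 + 2*(432 + (3*5)*(-3) + 3*(-15))/(144 - 15))*415 = (180 + 2*(432 + 15*(-3) - 45)/129)*415 = (180 + 2*(1/129)*(432 - 45 - 45))*415 = (180 + 2*(1/129)*342)*415 = (180 + 228/43)*415 = (7968/43)*415 = 3306720/43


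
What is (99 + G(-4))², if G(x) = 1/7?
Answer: 481636/49 ≈ 9829.3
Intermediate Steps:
G(x) = ⅐
(99 + G(-4))² = (99 + ⅐)² = (694/7)² = 481636/49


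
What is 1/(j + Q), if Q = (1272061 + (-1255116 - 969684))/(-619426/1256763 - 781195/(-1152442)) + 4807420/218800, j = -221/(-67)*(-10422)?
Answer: -196383251261699140/1018183050457778533626659 ≈ -1.9288e-7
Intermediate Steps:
j = -2303262/67 (j = -221*(-1/67)*(-10422) = (221/67)*(-10422) = -2303262/67 ≈ -34377.)
Q = -15095999621430973060457/2931093302413420 (Q = (1272061 - 2224800)/(-619426*1/1256763 - 781195*(-1/1152442)) + 4807420*(1/218800) = -952739/(-619426/1256763 + 781195/1152442) + 240371/10940 = -952739/267924433493/1448346465246 + 240371/10940 = -952739*1448346465246/267924433493 + 240371/10940 = -1379896162952008794/267924433493 + 240371/10940 = -15095999621430973060457/2931093302413420 ≈ -5.1503e+6)
1/(j + Q) = 1/(-2303262/67 - 15095999621430973060457/2931093302413420) = 1/(-1018183050457778533626659/196383251261699140) = -196383251261699140/1018183050457778533626659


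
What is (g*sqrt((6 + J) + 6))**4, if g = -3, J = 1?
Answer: 13689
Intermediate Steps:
(g*sqrt((6 + J) + 6))**4 = (-3*sqrt((6 + 1) + 6))**4 = (-3*sqrt(7 + 6))**4 = (-3*sqrt(13))**4 = 13689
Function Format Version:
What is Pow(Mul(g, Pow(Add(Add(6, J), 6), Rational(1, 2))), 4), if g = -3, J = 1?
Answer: 13689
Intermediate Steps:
Pow(Mul(g, Pow(Add(Add(6, J), 6), Rational(1, 2))), 4) = Pow(Mul(-3, Pow(Add(Add(6, 1), 6), Rational(1, 2))), 4) = Pow(Mul(-3, Pow(Add(7, 6), Rational(1, 2))), 4) = Pow(Mul(-3, Pow(13, Rational(1, 2))), 4) = 13689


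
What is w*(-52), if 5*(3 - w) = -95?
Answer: -1144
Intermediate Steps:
w = 22 (w = 3 - ⅕*(-95) = 3 + 19 = 22)
w*(-52) = 22*(-52) = -1144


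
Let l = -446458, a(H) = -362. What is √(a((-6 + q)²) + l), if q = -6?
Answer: 2*I*√111705 ≈ 668.45*I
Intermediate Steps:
√(a((-6 + q)²) + l) = √(-362 - 446458) = √(-446820) = 2*I*√111705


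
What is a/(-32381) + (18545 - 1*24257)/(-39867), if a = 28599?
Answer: -318398687/430311109 ≈ -0.73993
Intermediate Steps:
a/(-32381) + (18545 - 1*24257)/(-39867) = 28599/(-32381) + (18545 - 1*24257)/(-39867) = 28599*(-1/32381) + (18545 - 24257)*(-1/39867) = -28599/32381 - 5712*(-1/39867) = -28599/32381 + 1904/13289 = -318398687/430311109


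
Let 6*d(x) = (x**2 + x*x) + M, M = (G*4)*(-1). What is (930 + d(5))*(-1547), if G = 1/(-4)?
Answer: -2903719/2 ≈ -1.4519e+6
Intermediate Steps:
G = -1/4 ≈ -0.25000
M = 1 (M = -1/4*4*(-1) = -1*(-1) = 1)
d(x) = 1/6 + x**2/3 (d(x) = ((x**2 + x*x) + 1)/6 = ((x**2 + x**2) + 1)/6 = (2*x**2 + 1)/6 = (1 + 2*x**2)/6 = 1/6 + x**2/3)
(930 + d(5))*(-1547) = (930 + (1/6 + (1/3)*5**2))*(-1547) = (930 + (1/6 + (1/3)*25))*(-1547) = (930 + (1/6 + 25/3))*(-1547) = (930 + 17/2)*(-1547) = (1877/2)*(-1547) = -2903719/2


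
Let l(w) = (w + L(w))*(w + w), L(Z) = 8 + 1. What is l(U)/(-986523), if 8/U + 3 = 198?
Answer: -28208/37512537075 ≈ -7.5196e-7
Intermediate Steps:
L(Z) = 9
U = 8/195 (U = 8/(-3 + 198) = 8/195 ≈ 0.041026)
l(w) = 2*w*(9 + w) (l(w) = (w + 9)*(w + w) = (9 + w)*(2*w) = 2*w*(9 + w))
l(U)/(-986523) = (2*(8/195)*(9 + 8/195))/(-986523) = (2*(8/195)*(1763/195))*(-1/986523) = (28208/38025)*(-1/986523) = -28208/37512537075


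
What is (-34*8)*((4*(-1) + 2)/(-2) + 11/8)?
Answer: -646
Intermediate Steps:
(-34*8)*((4*(-1) + 2)/(-2) + 11/8) = -272*((-4 + 2)*(-½) + 11*(⅛)) = -272*(-2*(-½) + 11/8) = -272*(1 + 11/8) = -272*19/8 = -646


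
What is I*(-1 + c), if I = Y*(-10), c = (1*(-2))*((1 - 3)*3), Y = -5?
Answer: 550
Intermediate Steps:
c = 12 (c = -(-4)*3 = -2*(-6) = 12)
I = 50 (I = -5*(-10) = 50)
I*(-1 + c) = 50*(-1 + 12) = 50*11 = 550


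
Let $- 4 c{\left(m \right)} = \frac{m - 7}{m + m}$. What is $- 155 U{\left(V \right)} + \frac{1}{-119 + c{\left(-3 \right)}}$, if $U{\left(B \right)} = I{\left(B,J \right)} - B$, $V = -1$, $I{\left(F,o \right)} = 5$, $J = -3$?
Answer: $- \frac{1332702}{1433} \approx -930.01$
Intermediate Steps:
$c{\left(m \right)} = - \frac{-7 + m}{8 m}$ ($c{\left(m \right)} = - \frac{\left(m - 7\right) \frac{1}{m + m}}{4} = - \frac{\left(-7 + m\right) \frac{1}{2 m}}{4} = - \frac{\frac{1}{2} \frac{1}{m} \left(-7 + m\right)}{4} = - \frac{-7 + m}{8 m}$)
$U{\left(B \right)} = 5 - B$
$- 155 U{\left(V \right)} + \frac{1}{-119 + c{\left(-3 \right)}} = - 155 \left(5 - -1\right) + \frac{1}{-119 + \frac{7 - -3}{8 \left(-3\right)}} = - 155 \left(5 + 1\right) + \frac{1}{-119 + \frac{1}{8} \left(- \frac{1}{3}\right) \left(7 + 3\right)} = \left(-155\right) 6 + \frac{1}{-119 + \frac{1}{8} \left(- \frac{1}{3}\right) 10} = -930 + \frac{1}{-119 - \frac{5}{12}} = -930 + \frac{1}{- \frac{1433}{12}} = -930 - \frac{12}{1433} = - \frac{1332702}{1433}$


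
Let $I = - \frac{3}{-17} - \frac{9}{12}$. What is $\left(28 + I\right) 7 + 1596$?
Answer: $\frac{121583}{68} \approx 1788.0$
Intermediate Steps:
$I = - \frac{39}{68}$ ($I = \left(-3\right) \left(- \frac{1}{17}\right) - \frac{3}{4} = \frac{3}{17} - \frac{3}{4} = - \frac{39}{68} \approx -0.57353$)
$\left(28 + I\right) 7 + 1596 = \left(28 - \frac{39}{68}\right) 7 + 1596 = \frac{1865}{68} \cdot 7 + 1596 = \frac{13055}{68} + 1596 = \frac{121583}{68}$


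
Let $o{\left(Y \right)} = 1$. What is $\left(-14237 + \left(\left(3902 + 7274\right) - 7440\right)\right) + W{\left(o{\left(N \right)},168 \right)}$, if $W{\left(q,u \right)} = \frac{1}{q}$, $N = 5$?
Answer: $-10500$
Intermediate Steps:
$\left(-14237 + \left(\left(3902 + 7274\right) - 7440\right)\right) + W{\left(o{\left(N \right)},168 \right)} = \left(-14237 + \left(\left(3902 + 7274\right) - 7440\right)\right) + 1^{-1} = \left(-14237 + \left(11176 - 7440\right)\right) + 1 = \left(-14237 + 3736\right) + 1 = -10501 + 1 = -10500$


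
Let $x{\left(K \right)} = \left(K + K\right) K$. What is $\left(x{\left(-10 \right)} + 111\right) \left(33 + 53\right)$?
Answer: $26746$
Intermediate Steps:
$x{\left(K \right)} = 2 K^{2}$ ($x{\left(K \right)} = 2 K K = 2 K^{2}$)
$\left(x{\left(-10 \right)} + 111\right) \left(33 + 53\right) = \left(2 \left(-10\right)^{2} + 111\right) \left(33 + 53\right) = \left(2 \cdot 100 + 111\right) 86 = \left(200 + 111\right) 86 = 311 \cdot 86 = 26746$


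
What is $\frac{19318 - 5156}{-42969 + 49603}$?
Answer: $\frac{7081}{3317} \approx 2.1348$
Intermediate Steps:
$\frac{19318 - 5156}{-42969 + 49603} = \frac{14162}{6634} = 14162 \cdot \frac{1}{6634} = \frac{7081}{3317}$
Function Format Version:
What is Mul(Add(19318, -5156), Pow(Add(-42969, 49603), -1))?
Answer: Rational(7081, 3317) ≈ 2.1348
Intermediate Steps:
Mul(Add(19318, -5156), Pow(Add(-42969, 49603), -1)) = Mul(14162, Pow(6634, -1)) = Mul(14162, Rational(1, 6634)) = Rational(7081, 3317)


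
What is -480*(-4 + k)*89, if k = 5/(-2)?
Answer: 277680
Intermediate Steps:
k = -5/2 (k = 5*(-½) = -5/2 ≈ -2.5000)
-480*(-4 + k)*89 = -480*(-4 - 5/2)*89 = -480*(-13)/2*89 = -96*(-65/2)*89 = 3120*89 = 277680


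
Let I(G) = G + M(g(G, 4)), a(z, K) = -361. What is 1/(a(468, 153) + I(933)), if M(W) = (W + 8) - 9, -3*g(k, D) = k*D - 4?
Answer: -3/2015 ≈ -0.0014888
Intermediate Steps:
g(k, D) = 4/3 - D*k/3 (g(k, D) = -(k*D - 4)/3 = -(D*k - 4)/3 = -(-4 + D*k)/3 = 4/3 - D*k/3)
M(W) = -1 + W (M(W) = (8 + W) - 9 = -1 + W)
I(G) = ⅓ - G/3 (I(G) = G + (-1 + (4/3 - ⅓*4*G)) = G + (-1 + (4/3 - 4*G/3)) = G + (⅓ - 4*G/3) = ⅓ - G/3)
1/(a(468, 153) + I(933)) = 1/(-361 + (⅓ - ⅓*933)) = 1/(-361 + (⅓ - 311)) = 1/(-361 - 932/3) = 1/(-2015/3) = -3/2015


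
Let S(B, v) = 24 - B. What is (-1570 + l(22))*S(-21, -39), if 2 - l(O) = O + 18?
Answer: -72360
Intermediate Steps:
l(O) = -16 - O (l(O) = 2 - (O + 18) = 2 - (18 + O) = 2 + (-18 - O) = -16 - O)
(-1570 + l(22))*S(-21, -39) = (-1570 + (-16 - 1*22))*(24 - 1*(-21)) = (-1570 + (-16 - 22))*(24 + 21) = (-1570 - 38)*45 = -1608*45 = -72360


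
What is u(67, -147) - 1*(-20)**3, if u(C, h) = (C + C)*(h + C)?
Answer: -2720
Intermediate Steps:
u(C, h) = 2*C*(C + h) (u(C, h) = (2*C)*(C + h) = 2*C*(C + h))
u(67, -147) - 1*(-20)**3 = 2*67*(67 - 147) - 1*(-20)**3 = 2*67*(-80) - 1*(-8000) = -10720 + 8000 = -2720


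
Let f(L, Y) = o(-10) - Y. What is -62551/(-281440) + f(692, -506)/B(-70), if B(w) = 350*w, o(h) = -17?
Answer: 69743767/344764000 ≈ 0.20229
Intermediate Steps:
f(L, Y) = -17 - Y
-62551/(-281440) + f(692, -506)/B(-70) = -62551/(-281440) + (-17 - 1*(-506))/((350*(-70))) = -62551*(-1/281440) + (-17 + 506)/(-24500) = 62551/281440 + 489*(-1/24500) = 62551/281440 - 489/24500 = 69743767/344764000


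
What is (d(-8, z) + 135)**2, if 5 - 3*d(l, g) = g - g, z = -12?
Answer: 168100/9 ≈ 18678.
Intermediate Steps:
d(l, g) = 5/3 (d(l, g) = 5/3 - (g - g)/3 = 5/3 - 1/3*0 = 5/3 + 0 = 5/3)
(d(-8, z) + 135)**2 = (5/3 + 135)**2 = (410/3)**2 = 168100/9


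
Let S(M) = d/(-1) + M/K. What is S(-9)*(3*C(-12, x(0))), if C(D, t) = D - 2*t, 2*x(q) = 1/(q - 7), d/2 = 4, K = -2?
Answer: 249/2 ≈ 124.50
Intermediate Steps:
d = 8 (d = 2*4 = 8)
S(M) = -8 - M/2 (S(M) = 8/(-1) + M/(-2) = 8*(-1) + M*(-½) = -8 - M/2)
x(q) = 1/(2*(-7 + q)) (x(q) = 1/(2*(q - 7)) = 1/(2*(-7 + q)))
S(-9)*(3*C(-12, x(0))) = (-8 - ½*(-9))*(3*(-12 - 1/(-7 + 0))) = (-8 + 9/2)*(3*(-12 - 1/(-7))) = -21*(-12 - (-1)/7)/2 = -21*(-12 - 2*(-1/14))/2 = -21*(-12 + ⅐)/2 = -21*(-83)/(2*7) = -7/2*(-249/7) = 249/2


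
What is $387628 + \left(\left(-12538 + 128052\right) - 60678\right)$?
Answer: $442464$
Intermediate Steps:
$387628 + \left(\left(-12538 + 128052\right) - 60678\right) = 387628 + \left(115514 - 60678\right) = 387628 + 54836 = 442464$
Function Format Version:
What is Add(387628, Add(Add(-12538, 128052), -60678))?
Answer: 442464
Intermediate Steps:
Add(387628, Add(Add(-12538, 128052), -60678)) = Add(387628, Add(115514, -60678)) = Add(387628, 54836) = 442464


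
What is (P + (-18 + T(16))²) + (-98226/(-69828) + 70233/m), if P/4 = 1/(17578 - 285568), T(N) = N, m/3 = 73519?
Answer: 656371892475481/114648014277390 ≈ 5.7251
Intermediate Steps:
m = 220557 (m = 3*73519 = 220557)
P = -2/133995 (P = 4/(17578 - 285568) = 4/(-267990) = 4*(-1/267990) = -2/133995 ≈ -1.4926e-5)
(P + (-18 + T(16))²) + (-98226/(-69828) + 70233/m) = (-2/133995 + (-18 + 16)²) + (-98226/(-69828) + 70233/220557) = (-2/133995 + (-2)²) + (-98226*(-1/69828) + 70233*(1/220557)) = (-2/133995 + 4) + (16371/11638 + 23411/73519) = 535978/133995 + 1476036767/855614122 = 656371892475481/114648014277390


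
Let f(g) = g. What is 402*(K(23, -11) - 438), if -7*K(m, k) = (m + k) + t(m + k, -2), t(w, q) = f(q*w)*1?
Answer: -1227708/7 ≈ -1.7539e+5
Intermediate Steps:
t(w, q) = q*w (t(w, q) = (q*w)*1 = q*w)
K(m, k) = k/7 + m/7 (K(m, k) = -((m + k) - 2*(m + k))/7 = -((k + m) - 2*(k + m))/7 = -((k + m) + (-2*k - 2*m))/7 = -(-k - m)/7 = k/7 + m/7)
402*(K(23, -11) - 438) = 402*(((1/7)*(-11) + (1/7)*23) - 438) = 402*((-11/7 + 23/7) - 438) = 402*(12/7 - 438) = 402*(-3054/7) = -1227708/7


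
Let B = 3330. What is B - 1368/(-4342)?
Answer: 7230114/2171 ≈ 3330.3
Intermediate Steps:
B - 1368/(-4342) = 3330 - 1368/(-4342) = 3330 - 1368*(-1)/4342 = 3330 - 1*(-684/2171) = 3330 + 684/2171 = 7230114/2171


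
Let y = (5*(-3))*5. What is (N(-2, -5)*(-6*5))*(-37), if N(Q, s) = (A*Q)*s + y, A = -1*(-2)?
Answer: -61050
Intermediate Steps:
y = -75 (y = -15*5 = -75)
A = 2
N(Q, s) = -75 + 2*Q*s (N(Q, s) = (2*Q)*s - 75 = 2*Q*s - 75 = -75 + 2*Q*s)
(N(-2, -5)*(-6*5))*(-37) = ((-75 + 2*(-2)*(-5))*(-6*5))*(-37) = ((-75 + 20)*(-30))*(-37) = -55*(-30)*(-37) = 1650*(-37) = -61050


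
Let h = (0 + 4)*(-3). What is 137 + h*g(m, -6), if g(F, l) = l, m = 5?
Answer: 209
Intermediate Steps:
h = -12 (h = 4*(-3) = -12)
137 + h*g(m, -6) = 137 - 12*(-6) = 137 + 72 = 209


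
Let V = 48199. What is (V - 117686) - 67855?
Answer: -137342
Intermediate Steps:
(V - 117686) - 67855 = (48199 - 117686) - 67855 = -69487 - 67855 = -137342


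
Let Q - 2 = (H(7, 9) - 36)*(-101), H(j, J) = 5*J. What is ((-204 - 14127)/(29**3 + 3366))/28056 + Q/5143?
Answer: -235449805431/1334941560680 ≈ -0.17637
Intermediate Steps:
Q = -907 (Q = 2 + (5*9 - 36)*(-101) = 2 + (45 - 36)*(-101) = 2 + 9*(-101) = 2 - 909 = -907)
((-204 - 14127)/(29**3 + 3366))/28056 + Q/5143 = ((-204 - 14127)/(29**3 + 3366))/28056 - 907/5143 = -14331/(24389 + 3366)*(1/28056) - 907*1/5143 = -14331/27755*(1/28056) - 907/5143 = -14331*1/27755*(1/28056) - 907/5143 = -14331/27755*1/28056 - 907/5143 = -4777/259564760 - 907/5143 = -235449805431/1334941560680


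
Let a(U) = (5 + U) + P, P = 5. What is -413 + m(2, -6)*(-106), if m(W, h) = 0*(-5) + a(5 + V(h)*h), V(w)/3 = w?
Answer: -13451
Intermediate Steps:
V(w) = 3*w
a(U) = 10 + U (a(U) = (5 + U) + 5 = 10 + U)
m(W, h) = 15 + 3*h**2 (m(W, h) = 0*(-5) + (10 + (5 + (3*h)*h)) = 0 + (10 + (5 + 3*h**2)) = 0 + (15 + 3*h**2) = 15 + 3*h**2)
-413 + m(2, -6)*(-106) = -413 + (15 + 3*(-6)**2)*(-106) = -413 + (15 + 3*36)*(-106) = -413 + (15 + 108)*(-106) = -413 + 123*(-106) = -413 - 13038 = -13451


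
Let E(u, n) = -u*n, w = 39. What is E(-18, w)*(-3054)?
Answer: -2143908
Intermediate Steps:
E(u, n) = -n*u
E(-18, w)*(-3054) = -1*39*(-18)*(-3054) = 702*(-3054) = -2143908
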